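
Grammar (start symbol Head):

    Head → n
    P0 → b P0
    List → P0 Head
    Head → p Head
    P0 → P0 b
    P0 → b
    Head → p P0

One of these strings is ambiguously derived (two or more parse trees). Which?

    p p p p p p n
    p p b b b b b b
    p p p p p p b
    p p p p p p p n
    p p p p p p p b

p p b b b b b b

p p p p p p n: 1 tree
p p b b b b b b: 32 trees
p p p p p p b: 1 tree
p p p p p p p n: 1 tree
p p p p p p p b: 1 tree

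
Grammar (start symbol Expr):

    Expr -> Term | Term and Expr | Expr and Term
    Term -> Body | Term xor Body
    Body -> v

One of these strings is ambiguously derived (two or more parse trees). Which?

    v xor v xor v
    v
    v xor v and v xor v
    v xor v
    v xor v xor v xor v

v xor v xor v: 1 tree
v: 1 tree
v xor v and v xor v: 2 trees
v xor v: 1 tree
v xor v xor v xor v: 1 tree

v xor v and v xor v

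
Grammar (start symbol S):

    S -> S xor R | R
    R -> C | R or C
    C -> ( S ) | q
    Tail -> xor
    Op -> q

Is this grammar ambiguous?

Unambiguous

Only S, R, C are reachable from S; ignoring the rest: This is a standard precedence ladder (S over R over C), with each level left-recursive on its own operator ('xor' at S, 'or' at R). That structure is LR(1), hence unambiguous.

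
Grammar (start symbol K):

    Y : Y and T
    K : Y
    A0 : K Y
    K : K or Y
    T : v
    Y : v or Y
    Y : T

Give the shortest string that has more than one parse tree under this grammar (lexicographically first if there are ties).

v or v

length 1: no string has ≥2 trees
length 3: v or v has 2 parse trees

Two derivations of v or v:
  K ⇒ Y ⇒ v or Y ⇒ v or T ⇒ v or v
  K ⇒ K or Y ⇒ Y or Y ⇒ T or Y ⇒ v or Y ⇒ v or T ⇒ v or v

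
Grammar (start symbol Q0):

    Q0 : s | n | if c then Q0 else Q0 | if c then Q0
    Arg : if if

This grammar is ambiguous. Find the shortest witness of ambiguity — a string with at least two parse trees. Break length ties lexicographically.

length 1: no string has ≥2 trees
length 4: no string has ≥2 trees
length 6: no string has ≥2 trees
length 7: no string has ≥2 trees
length 9: if c then if c then n else n has 2 parse trees

Two derivations of if c then if c then n else n:
  Q0 ⇒ if c then Q0 else Q0 ⇒ if c then if c then Q0 else Q0 ⇒ if c then if c then n else Q0 ⇒ if c then if c then n else n
  Q0 ⇒ if c then Q0 ⇒ if c then if c then Q0 else Q0 ⇒ if c then if c then n else Q0 ⇒ if c then if c then n else n

if c then if c then n else n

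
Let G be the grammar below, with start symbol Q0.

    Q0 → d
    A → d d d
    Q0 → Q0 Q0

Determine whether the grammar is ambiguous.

Witness: d d d

Derivation 1: Q0 ⇒ Q0 Q0 ⇒ d Q0 ⇒ d Q0 Q0 ⇒ d d Q0 ⇒ d d d
Derivation 2: Q0 ⇒ Q0 Q0 ⇒ Q0 Q0 Q0 ⇒ d Q0 Q0 ⇒ d d Q0 ⇒ d d d

Two distinct leftmost derivations for the same string.

Ambiguous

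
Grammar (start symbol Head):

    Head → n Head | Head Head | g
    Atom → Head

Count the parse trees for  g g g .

2

Parse trees for g g g:
  [Head [Head g] [Head [Head g] [Head g]]]
  [Head [Head [Head g] [Head g]] [Head g]]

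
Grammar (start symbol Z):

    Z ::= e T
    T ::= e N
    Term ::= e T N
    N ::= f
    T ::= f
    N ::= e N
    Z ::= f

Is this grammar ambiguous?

Unambiguous

Only Z, T, N are reachable from Z; ignoring the rest: Each reachable nonterminal has at most one production per leading terminal, and all productions are right-linear; the derivation is determined token-by-token.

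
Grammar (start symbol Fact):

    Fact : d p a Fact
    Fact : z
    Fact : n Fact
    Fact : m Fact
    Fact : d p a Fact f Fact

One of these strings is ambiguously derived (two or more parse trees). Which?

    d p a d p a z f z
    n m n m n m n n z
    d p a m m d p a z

d p a d p a z f z

d p a d p a z f z: 2 trees
n m n m n m n n z: 1 tree
d p a m m d p a z: 1 tree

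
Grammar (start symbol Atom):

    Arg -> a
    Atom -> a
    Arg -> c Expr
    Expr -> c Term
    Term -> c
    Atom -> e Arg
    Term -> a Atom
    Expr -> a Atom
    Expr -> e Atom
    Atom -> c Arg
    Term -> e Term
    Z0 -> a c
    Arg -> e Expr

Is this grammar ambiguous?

Only Atom, Arg, Expr, Term are reachable from Atom; ignoring the rest: The reachable rules are right-linear with at most one rule per (nonterminal, next-terminal) pair. Each input token forces the next rule, so parsing is deterministic.

Unambiguous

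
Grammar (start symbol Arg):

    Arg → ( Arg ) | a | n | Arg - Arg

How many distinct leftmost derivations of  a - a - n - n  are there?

5

Parse trees for a - a - n - n:
  [Arg [Arg a] - [Arg [Arg a] - [Arg [Arg n] - [Arg n]]]]
  [Arg [Arg a] - [Arg [Arg [Arg a] - [Arg n]] - [Arg n]]]
  [Arg [Arg [Arg a] - [Arg a]] - [Arg [Arg n] - [Arg n]]]
  [Arg [Arg [Arg a] - [Arg [Arg a] - [Arg n]]] - [Arg n]]
  [Arg [Arg [Arg [Arg a] - [Arg a]] - [Arg n]] - [Arg n]]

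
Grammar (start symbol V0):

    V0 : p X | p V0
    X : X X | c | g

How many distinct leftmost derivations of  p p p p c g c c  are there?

5

Parse trees for p p p p c g c c:
  [V0 p [V0 p [V0 p [V0 p [X [X c] [X [X g] [X [X c] [X c]]]]]]]]
  [V0 p [V0 p [V0 p [V0 p [X [X c] [X [X [X g] [X c]] [X c]]]]]]]
  [V0 p [V0 p [V0 p [V0 p [X [X [X c] [X g]] [X [X c] [X c]]]]]]]
  [V0 p [V0 p [V0 p [V0 p [X [X [X c] [X [X g] [X c]]] [X c]]]]]]
  [V0 p [V0 p [V0 p [V0 p [X [X [X [X c] [X g]] [X c]] [X c]]]]]]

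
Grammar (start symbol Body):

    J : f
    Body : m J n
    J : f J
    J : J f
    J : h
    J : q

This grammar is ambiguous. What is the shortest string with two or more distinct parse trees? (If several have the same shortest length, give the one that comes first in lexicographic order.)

m f f n

length 3: no string has ≥2 trees
length 4: m f f n has 2 parse trees

Two derivations of m f f n:
  Body ⇒ m J n ⇒ m f J n ⇒ m f f n
  Body ⇒ m J n ⇒ m J f n ⇒ m f f n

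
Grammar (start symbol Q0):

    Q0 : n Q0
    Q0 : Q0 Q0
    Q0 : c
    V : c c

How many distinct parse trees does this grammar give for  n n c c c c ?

28

Parse trees for n n c c c c (showing first 6 of 28):
  [Q0 n [Q0 n [Q0 [Q0 c] [Q0 [Q0 c] [Q0 [Q0 c] [Q0 c]]]]]]
  [Q0 n [Q0 n [Q0 [Q0 c] [Q0 [Q0 [Q0 c] [Q0 c]] [Q0 c]]]]]
  [Q0 n [Q0 n [Q0 [Q0 [Q0 c] [Q0 c]] [Q0 [Q0 c] [Q0 c]]]]]
  [Q0 n [Q0 n [Q0 [Q0 [Q0 c] [Q0 [Q0 c] [Q0 c]]] [Q0 c]]]]
  [Q0 n [Q0 n [Q0 [Q0 [Q0 [Q0 c] [Q0 c]] [Q0 c]] [Q0 c]]]]
  [Q0 n [Q0 [Q0 n [Q0 c]] [Q0 [Q0 c] [Q0 [Q0 c] [Q0 c]]]]]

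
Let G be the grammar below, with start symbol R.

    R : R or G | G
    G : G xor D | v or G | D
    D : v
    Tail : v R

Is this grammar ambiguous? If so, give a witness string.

Ambiguous

Witness: v or v

Derivation 1: R ⇒ R or G ⇒ G or G ⇒ D or G ⇒ v or G ⇒ v or D ⇒ v or v
Derivation 2: R ⇒ G ⇒ v or G ⇒ v or D ⇒ v or v

Two distinct leftmost derivations for the same string.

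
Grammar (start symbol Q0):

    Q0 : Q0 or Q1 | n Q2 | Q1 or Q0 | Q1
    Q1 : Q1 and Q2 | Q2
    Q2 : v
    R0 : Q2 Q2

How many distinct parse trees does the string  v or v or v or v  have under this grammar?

Parse trees for v or v or v or v:
  [Q0 [Q0 [Q0 [Q0 [Q1 [Q2 v]]] or [Q1 [Q2 v]]] or [Q1 [Q2 v]]] or [Q1 [Q2 v]]]
  [Q0 [Q0 [Q0 [Q1 [Q2 v]] or [Q0 [Q1 [Q2 v]]]] or [Q1 [Q2 v]]] or [Q1 [Q2 v]]]
  [Q0 [Q0 [Q1 [Q2 v]] or [Q0 [Q0 [Q1 [Q2 v]]] or [Q1 [Q2 v]]]] or [Q1 [Q2 v]]]
  [Q0 [Q0 [Q1 [Q2 v]] or [Q0 [Q1 [Q2 v]] or [Q0 [Q1 [Q2 v]]]]] or [Q1 [Q2 v]]]
  [Q0 [Q1 [Q2 v]] or [Q0 [Q0 [Q0 [Q1 [Q2 v]]] or [Q1 [Q2 v]]] or [Q1 [Q2 v]]]]
  [Q0 [Q1 [Q2 v]] or [Q0 [Q0 [Q1 [Q2 v]] or [Q0 [Q1 [Q2 v]]]] or [Q1 [Q2 v]]]]
  [Q0 [Q1 [Q2 v]] or [Q0 [Q1 [Q2 v]] or [Q0 [Q0 [Q1 [Q2 v]]] or [Q1 [Q2 v]]]]]
  [Q0 [Q1 [Q2 v]] or [Q0 [Q1 [Q2 v]] or [Q0 [Q1 [Q2 v]] or [Q0 [Q1 [Q2 v]]]]]]

8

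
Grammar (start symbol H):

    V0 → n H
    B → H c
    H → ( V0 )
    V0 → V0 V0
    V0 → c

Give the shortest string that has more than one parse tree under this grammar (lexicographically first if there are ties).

( c c c )

length 3: no string has ≥2 trees
length 4: no string has ≥2 trees
length 5: ( c c c ) has 2 parse trees

Two derivations of ( c c c ):
  H ⇒ ( V0 ) ⇒ ( V0 V0 ) ⇒ ( V0 V0 V0 ) ⇒ ( c V0 V0 ) ⇒ ( c c V0 ) ⇒ ( c c c )
  H ⇒ ( V0 ) ⇒ ( V0 V0 ) ⇒ ( c V0 ) ⇒ ( c V0 V0 ) ⇒ ( c c V0 ) ⇒ ( c c c )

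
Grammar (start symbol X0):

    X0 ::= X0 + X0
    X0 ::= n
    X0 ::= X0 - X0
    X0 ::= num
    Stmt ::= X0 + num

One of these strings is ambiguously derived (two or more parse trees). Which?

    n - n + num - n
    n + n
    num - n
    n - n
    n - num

n - n + num - n

n - n + num - n: 5 trees
n + n: 1 tree
num - n: 1 tree
n - n: 1 tree
n - num: 1 tree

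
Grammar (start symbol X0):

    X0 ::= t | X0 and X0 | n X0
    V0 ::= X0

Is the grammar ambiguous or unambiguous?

Ambiguous

Witness: n t and t

Derivation 1: X0 ⇒ X0 and X0 ⇒ n X0 and X0 ⇒ n t and X0 ⇒ n t and t
Derivation 2: X0 ⇒ n X0 ⇒ n X0 and X0 ⇒ n t and X0 ⇒ n t and t

Two distinct leftmost derivations for the same string.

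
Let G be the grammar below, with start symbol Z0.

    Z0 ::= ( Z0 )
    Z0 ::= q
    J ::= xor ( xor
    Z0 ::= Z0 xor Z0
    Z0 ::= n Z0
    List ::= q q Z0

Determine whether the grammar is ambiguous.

Ambiguous

Witness: n q xor q

Derivation 1: Z0 ⇒ Z0 xor Z0 ⇒ n Z0 xor Z0 ⇒ n q xor Z0 ⇒ n q xor q
Derivation 2: Z0 ⇒ n Z0 ⇒ n Z0 xor Z0 ⇒ n q xor Z0 ⇒ n q xor q

Two distinct leftmost derivations for the same string.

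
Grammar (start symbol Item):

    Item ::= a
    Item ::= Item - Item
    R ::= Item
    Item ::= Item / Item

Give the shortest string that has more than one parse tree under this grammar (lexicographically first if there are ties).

a - a - a

length 1: no string has ≥2 trees
length 3: no string has ≥2 trees
length 5: a - a - a has 2 parse trees

Two derivations of a - a - a:
  Item ⇒ Item - Item ⇒ a - Item ⇒ a - Item - Item ⇒ a - a - Item ⇒ a - a - a
  Item ⇒ Item - Item ⇒ Item - Item - Item ⇒ a - Item - Item ⇒ a - a - Item ⇒ a - a - a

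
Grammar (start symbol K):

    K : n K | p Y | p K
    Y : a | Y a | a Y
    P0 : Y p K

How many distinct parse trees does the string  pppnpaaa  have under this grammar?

Parse trees for pppnpaaa:
  [K p [K p [K p [K n [K p [Y [Y [Y a] a] a]]]]]]
  [K p [K p [K p [K n [K p [Y [Y a [Y a]] a]]]]]]
  [K p [K p [K p [K n [K p [Y a [Y [Y a] a]]]]]]]
  [K p [K p [K p [K n [K p [Y a [Y a [Y a]]]]]]]]

4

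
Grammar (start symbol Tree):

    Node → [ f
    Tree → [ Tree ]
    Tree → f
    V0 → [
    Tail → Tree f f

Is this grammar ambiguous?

Unambiguous

(Tail, Node, V0 are unreachable from Tree, so their rules don't affect L(Tree).) L(Tree) is { openⁿ atom closeⁿ : n ≥ 0 }. The bracket depth fixes n, and the derivation is forced at every step.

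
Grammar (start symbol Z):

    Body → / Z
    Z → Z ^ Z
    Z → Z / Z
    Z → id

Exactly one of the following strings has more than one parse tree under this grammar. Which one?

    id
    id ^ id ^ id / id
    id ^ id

id: 1 tree
id ^ id ^ id / id: 5 trees
id ^ id: 1 tree

id ^ id ^ id / id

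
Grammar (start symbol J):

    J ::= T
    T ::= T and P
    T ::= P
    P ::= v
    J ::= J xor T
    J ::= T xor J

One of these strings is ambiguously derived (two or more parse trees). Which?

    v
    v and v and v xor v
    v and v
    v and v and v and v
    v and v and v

v and v and v xor v

v: 1 tree
v and v and v xor v: 2 trees
v and v: 1 tree
v and v and v and v: 1 tree
v and v and v: 1 tree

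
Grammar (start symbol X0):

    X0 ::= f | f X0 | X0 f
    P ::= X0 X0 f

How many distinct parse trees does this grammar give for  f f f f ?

Parse trees for f f f f:
  [X0 f [X0 f [X0 f [X0 f]]]]
  [X0 f [X0 f [X0 [X0 f] f]]]
  [X0 f [X0 [X0 f [X0 f]] f]]
  [X0 f [X0 [X0 [X0 f] f] f]]
  [X0 [X0 f [X0 f [X0 f]]] f]
  [X0 [X0 f [X0 [X0 f] f]] f]
  [X0 [X0 [X0 f [X0 f]] f] f]
  [X0 [X0 [X0 [X0 f] f] f] f]

8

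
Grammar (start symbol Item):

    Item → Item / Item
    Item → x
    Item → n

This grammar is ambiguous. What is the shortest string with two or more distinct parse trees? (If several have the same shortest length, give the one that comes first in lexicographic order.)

n / n / n

length 1: no string has ≥2 trees
length 3: no string has ≥2 trees
length 5: n / n / n has 2 parse trees

Two derivations of n / n / n:
  Item ⇒ Item / Item ⇒ Item / Item / Item ⇒ n / Item / Item ⇒ n / n / Item ⇒ n / n / n
  Item ⇒ Item / Item ⇒ n / Item ⇒ n / Item / Item ⇒ n / n / Item ⇒ n / n / n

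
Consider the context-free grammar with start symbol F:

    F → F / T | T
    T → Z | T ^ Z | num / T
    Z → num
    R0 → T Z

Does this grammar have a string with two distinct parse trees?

Witness: num / num

Derivation 1: F ⇒ F / T ⇒ T / T ⇒ Z / T ⇒ num / T ⇒ num / Z ⇒ num / num
Derivation 2: F ⇒ T ⇒ num / T ⇒ num / Z ⇒ num / num

Two distinct leftmost derivations for the same string.

Ambiguous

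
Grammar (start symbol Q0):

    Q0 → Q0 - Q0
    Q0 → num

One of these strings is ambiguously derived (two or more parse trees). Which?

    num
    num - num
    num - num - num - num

num - num - num - num

num: 1 tree
num - num: 1 tree
num - num - num - num: 5 trees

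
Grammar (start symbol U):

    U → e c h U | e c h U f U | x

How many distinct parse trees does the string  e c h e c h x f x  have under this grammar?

2

Parse trees for e c h e c h x f x:
  [U e c h [U e c h [U x] f [U x]]]
  [U e c h [U e c h [U x]] f [U x]]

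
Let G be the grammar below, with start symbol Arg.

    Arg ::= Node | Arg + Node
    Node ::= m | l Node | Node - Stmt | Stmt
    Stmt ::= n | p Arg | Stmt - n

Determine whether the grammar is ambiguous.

Witness: n - n

Derivation 1: Arg ⇒ Node ⇒ Node - Stmt ⇒ Stmt - Stmt ⇒ n - Stmt ⇒ n - n
Derivation 2: Arg ⇒ Node ⇒ Stmt ⇒ Stmt - n ⇒ n - n

Two distinct leftmost derivations for the same string.

Ambiguous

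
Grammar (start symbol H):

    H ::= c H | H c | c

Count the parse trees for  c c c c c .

16

Parse trees for c c c c c (showing first 6 of 16):
  [H c [H c [H c [H c [H c]]]]]
  [H c [H c [H c [H [H c] c]]]]
  [H c [H c [H [H c [H c]] c]]]
  [H c [H c [H [H [H c] c] c]]]
  [H c [H [H c [H c [H c]]] c]]
  [H c [H [H c [H [H c] c]] c]]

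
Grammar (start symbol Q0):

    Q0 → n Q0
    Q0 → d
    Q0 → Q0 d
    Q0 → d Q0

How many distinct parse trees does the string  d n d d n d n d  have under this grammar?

1

Parse trees for d n d d n d n d:
  [Q0 d [Q0 n [Q0 d [Q0 d [Q0 n [Q0 d [Q0 n [Q0 d]]]]]]]]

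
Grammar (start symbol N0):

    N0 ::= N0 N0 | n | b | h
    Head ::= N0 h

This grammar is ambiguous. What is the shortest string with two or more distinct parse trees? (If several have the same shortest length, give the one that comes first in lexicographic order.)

b b b

length 1: no string has ≥2 trees
length 2: no string has ≥2 trees
length 3: b b b has 2 parse trees

Two derivations of b b b:
  N0 ⇒ N0 N0 ⇒ N0 N0 N0 ⇒ b N0 N0 ⇒ b b N0 ⇒ b b b
  N0 ⇒ N0 N0 ⇒ b N0 ⇒ b N0 N0 ⇒ b b N0 ⇒ b b b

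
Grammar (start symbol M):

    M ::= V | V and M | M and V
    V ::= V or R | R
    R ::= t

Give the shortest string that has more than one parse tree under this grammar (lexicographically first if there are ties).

length 1: no string has ≥2 trees
length 3: t and t has 2 parse trees

Two derivations of t and t:
  M ⇒ V and M ⇒ R and M ⇒ t and M ⇒ t and V ⇒ t and R ⇒ t and t
  M ⇒ M and V ⇒ V and V ⇒ R and V ⇒ t and V ⇒ t and R ⇒ t and t

t and t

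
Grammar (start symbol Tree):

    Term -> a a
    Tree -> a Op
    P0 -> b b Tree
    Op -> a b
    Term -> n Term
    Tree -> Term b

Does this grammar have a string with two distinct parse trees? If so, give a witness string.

Witness: a a b

Derivation 1: Tree ⇒ a Op ⇒ a a b
Derivation 2: Tree ⇒ Term b ⇒ a a b

Two distinct leftmost derivations for the same string.

Ambiguous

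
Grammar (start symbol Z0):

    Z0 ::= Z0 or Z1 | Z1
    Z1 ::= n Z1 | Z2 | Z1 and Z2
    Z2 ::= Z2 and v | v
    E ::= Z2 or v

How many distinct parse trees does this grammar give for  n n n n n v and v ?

Parse trees for n n n n n v and v:
  [Z0 [Z1 n [Z1 n [Z1 n [Z1 n [Z1 n [Z1 [Z2 [Z2 v] and v]]]]]]]]
  [Z0 [Z1 n [Z1 n [Z1 n [Z1 n [Z1 n [Z1 [Z1 [Z2 v]] and [Z2 v]]]]]]]]
  [Z0 [Z1 n [Z1 n [Z1 n [Z1 n [Z1 [Z1 n [Z1 [Z2 v]]] and [Z2 v]]]]]]]
  [Z0 [Z1 n [Z1 n [Z1 n [Z1 [Z1 n [Z1 n [Z1 [Z2 v]]]] and [Z2 v]]]]]]
  [Z0 [Z1 n [Z1 n [Z1 [Z1 n [Z1 n [Z1 n [Z1 [Z2 v]]]]] and [Z2 v]]]]]
  [Z0 [Z1 n [Z1 [Z1 n [Z1 n [Z1 n [Z1 n [Z1 [Z2 v]]]]]] and [Z2 v]]]]
  [Z0 [Z1 [Z1 n [Z1 n [Z1 n [Z1 n [Z1 n [Z1 [Z2 v]]]]]]] and [Z2 v]]]

7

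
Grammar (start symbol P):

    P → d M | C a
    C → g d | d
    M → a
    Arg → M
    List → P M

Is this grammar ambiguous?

Witness: d a

Derivation 1: P ⇒ d M ⇒ d a
Derivation 2: P ⇒ C a ⇒ d a

Two distinct leftmost derivations for the same string.

Ambiguous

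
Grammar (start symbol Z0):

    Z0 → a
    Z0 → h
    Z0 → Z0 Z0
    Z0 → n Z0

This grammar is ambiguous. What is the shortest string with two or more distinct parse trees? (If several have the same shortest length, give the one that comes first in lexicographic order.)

a a a

length 1: no string has ≥2 trees
length 2: no string has ≥2 trees
length 3: a a a has 2 parse trees

Two derivations of a a a:
  Z0 ⇒ Z0 Z0 ⇒ a Z0 ⇒ a Z0 Z0 ⇒ a a Z0 ⇒ a a a
  Z0 ⇒ Z0 Z0 ⇒ Z0 Z0 Z0 ⇒ a Z0 Z0 ⇒ a a Z0 ⇒ a a a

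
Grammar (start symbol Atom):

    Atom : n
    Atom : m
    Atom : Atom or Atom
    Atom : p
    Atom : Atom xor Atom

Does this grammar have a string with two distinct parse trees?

Ambiguous

Witness: m or m or m

Derivation 1: Atom ⇒ Atom or Atom ⇒ m or Atom ⇒ m or Atom or Atom ⇒ m or m or Atom ⇒ m or m or m
Derivation 2: Atom ⇒ Atom or Atom ⇒ Atom or Atom or Atom ⇒ m or Atom or Atom ⇒ m or m or Atom ⇒ m or m or m

Two distinct leftmost derivations for the same string.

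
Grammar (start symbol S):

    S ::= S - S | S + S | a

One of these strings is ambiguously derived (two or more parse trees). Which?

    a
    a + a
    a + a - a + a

a + a - a + a

a: 1 tree
a + a: 1 tree
a + a - a + a: 5 trees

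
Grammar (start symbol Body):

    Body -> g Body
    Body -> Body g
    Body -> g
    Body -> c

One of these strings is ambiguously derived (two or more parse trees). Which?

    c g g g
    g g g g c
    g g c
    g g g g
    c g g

c g g g: 1 tree
g g g g c: 1 tree
g g c: 1 tree
g g g g: 8 trees
c g g: 1 tree

g g g g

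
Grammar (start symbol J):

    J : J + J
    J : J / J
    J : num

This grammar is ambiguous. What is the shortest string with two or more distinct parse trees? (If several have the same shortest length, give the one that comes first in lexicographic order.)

length 1: no string has ≥2 trees
length 3: no string has ≥2 trees
length 5: num + num + num has 2 parse trees

Two derivations of num + num + num:
  J ⇒ J + J ⇒ J + J + J ⇒ num + J + J ⇒ num + num + J ⇒ num + num + num
  J ⇒ J + J ⇒ num + J ⇒ num + J + J ⇒ num + num + J ⇒ num + num + num

num + num + num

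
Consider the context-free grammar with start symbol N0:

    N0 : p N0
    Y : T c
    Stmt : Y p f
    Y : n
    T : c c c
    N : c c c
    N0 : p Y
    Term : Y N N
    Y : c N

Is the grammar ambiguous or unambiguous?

Ambiguous

Witness: p c c c c

Derivation 1: N0 ⇒ p Y ⇒ p T c ⇒ p c c c c
Derivation 2: N0 ⇒ p Y ⇒ p c N ⇒ p c c c c

Two distinct leftmost derivations for the same string.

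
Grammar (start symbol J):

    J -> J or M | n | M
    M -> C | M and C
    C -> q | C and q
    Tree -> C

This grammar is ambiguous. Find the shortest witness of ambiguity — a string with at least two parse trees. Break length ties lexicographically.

q and q

length 1: no string has ≥2 trees
length 3: q and q has 2 parse trees

Two derivations of q and q:
  J ⇒ M ⇒ C ⇒ C and q ⇒ q and q
  J ⇒ M ⇒ M and C ⇒ C and C ⇒ q and C ⇒ q and q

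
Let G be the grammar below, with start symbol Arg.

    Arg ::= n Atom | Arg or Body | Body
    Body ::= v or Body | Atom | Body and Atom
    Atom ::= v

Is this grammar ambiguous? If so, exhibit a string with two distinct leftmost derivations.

Witness: v or v

Derivation 1: Arg ⇒ Arg or Body ⇒ Body or Body ⇒ Atom or Body ⇒ v or Body ⇒ v or Atom ⇒ v or v
Derivation 2: Arg ⇒ Body ⇒ v or Body ⇒ v or Atom ⇒ v or v

Two distinct leftmost derivations for the same string.

Ambiguous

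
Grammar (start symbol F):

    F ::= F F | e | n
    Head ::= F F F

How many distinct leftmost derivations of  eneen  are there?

14

Parse trees for eneen (showing first 6 of 14):
  [F [F e] [F [F n] [F [F e] [F [F e] [F n]]]]]
  [F [F e] [F [F n] [F [F [F e] [F e]] [F n]]]]
  [F [F e] [F [F [F n] [F e]] [F [F e] [F n]]]]
  [F [F e] [F [F [F n] [F [F e] [F e]]] [F n]]]
  [F [F e] [F [F [F [F n] [F e]] [F e]] [F n]]]
  [F [F [F e] [F n]] [F [F e] [F [F e] [F n]]]]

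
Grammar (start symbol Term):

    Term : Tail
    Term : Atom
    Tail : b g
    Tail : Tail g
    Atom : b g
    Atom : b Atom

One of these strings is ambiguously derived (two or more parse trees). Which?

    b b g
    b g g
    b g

b b g: 1 tree
b g g: 1 tree
b g: 2 trees

b g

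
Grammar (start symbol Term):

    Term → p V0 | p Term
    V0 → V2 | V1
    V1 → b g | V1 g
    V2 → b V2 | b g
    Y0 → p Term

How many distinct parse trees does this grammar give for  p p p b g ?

Parse trees for p p p b g:
  [Term p [Term p [Term p [V0 [V2 b g]]]]]
  [Term p [Term p [Term p [V0 [V1 b g]]]]]

2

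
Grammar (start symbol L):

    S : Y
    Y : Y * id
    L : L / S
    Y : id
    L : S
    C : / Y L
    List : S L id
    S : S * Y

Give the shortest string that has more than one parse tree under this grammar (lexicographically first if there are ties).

length 1: no string has ≥2 trees
length 3: id * id has 2 parse trees

Two derivations of id * id:
  L ⇒ S ⇒ Y ⇒ Y * id ⇒ id * id
  L ⇒ S ⇒ S * Y ⇒ Y * Y ⇒ id * Y ⇒ id * id

id * id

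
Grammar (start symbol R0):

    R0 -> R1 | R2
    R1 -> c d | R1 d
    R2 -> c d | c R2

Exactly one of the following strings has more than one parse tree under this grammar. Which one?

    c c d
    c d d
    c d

c d

c c d: 1 tree
c d d: 1 tree
c d: 2 trees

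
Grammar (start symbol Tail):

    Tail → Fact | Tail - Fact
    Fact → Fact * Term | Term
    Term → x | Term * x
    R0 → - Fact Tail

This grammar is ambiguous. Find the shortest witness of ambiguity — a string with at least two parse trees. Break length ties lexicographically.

length 1: no string has ≥2 trees
length 3: x * x has 2 parse trees

Two derivations of x * x:
  Tail ⇒ Fact ⇒ Fact * Term ⇒ Term * Term ⇒ x * Term ⇒ x * x
  Tail ⇒ Fact ⇒ Term ⇒ Term * x ⇒ x * x

x * x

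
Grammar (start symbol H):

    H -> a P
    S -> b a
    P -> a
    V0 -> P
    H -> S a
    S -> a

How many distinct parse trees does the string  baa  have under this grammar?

Parse trees for baa:
  [H [S b a] a]

1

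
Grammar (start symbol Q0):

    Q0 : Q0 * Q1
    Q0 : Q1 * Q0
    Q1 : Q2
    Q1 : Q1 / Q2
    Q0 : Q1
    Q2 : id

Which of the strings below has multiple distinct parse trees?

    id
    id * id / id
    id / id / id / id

id * id / id

id: 1 tree
id * id / id: 2 trees
id / id / id / id: 1 tree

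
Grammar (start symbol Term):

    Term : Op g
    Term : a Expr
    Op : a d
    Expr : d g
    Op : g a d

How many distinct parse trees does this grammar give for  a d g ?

Parse trees for a d g:
  [Term [Op a d] g]
  [Term a [Expr d g]]

2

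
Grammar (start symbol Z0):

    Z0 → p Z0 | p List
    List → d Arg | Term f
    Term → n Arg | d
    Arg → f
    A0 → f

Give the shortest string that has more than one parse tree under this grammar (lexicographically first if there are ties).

length 3: p d f has 2 parse trees

Two derivations of p d f:
  Z0 ⇒ p List ⇒ p d Arg ⇒ p d f
  Z0 ⇒ p List ⇒ p Term f ⇒ p d f

p d f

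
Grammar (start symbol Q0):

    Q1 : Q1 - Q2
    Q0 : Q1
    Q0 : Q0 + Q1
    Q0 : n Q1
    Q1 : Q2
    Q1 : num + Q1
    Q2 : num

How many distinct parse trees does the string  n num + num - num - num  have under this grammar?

Parse trees for n num + num - num - num:
  [Q0 [Q0 n [Q1 [Q2 num]]] + [Q1 [Q1 [Q1 [Q2 num]] - [Q2 num]] - [Q2 num]]]
  [Q0 n [Q1 [Q1 [Q1 num + [Q1 [Q2 num]]] - [Q2 num]] - [Q2 num]]]
  [Q0 n [Q1 [Q1 num + [Q1 [Q1 [Q2 num]] - [Q2 num]]] - [Q2 num]]]
  [Q0 n [Q1 num + [Q1 [Q1 [Q1 [Q2 num]] - [Q2 num]] - [Q2 num]]]]

4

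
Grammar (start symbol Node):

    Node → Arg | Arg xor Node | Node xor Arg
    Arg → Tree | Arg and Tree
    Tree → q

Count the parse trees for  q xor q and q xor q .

Parse trees for q xor q and q xor q:
  [Node [Arg [Tree q]] xor [Node [Arg [Arg [Tree q]] and [Tree q]] xor [Node [Arg [Tree q]]]]]
  [Node [Arg [Tree q]] xor [Node [Node [Arg [Arg [Tree q]] and [Tree q]]] xor [Arg [Tree q]]]]
  [Node [Node [Arg [Tree q]] xor [Node [Arg [Arg [Tree q]] and [Tree q]]]] xor [Arg [Tree q]]]
  [Node [Node [Node [Arg [Tree q]]] xor [Arg [Arg [Tree q]] and [Tree q]]] xor [Arg [Tree q]]]

4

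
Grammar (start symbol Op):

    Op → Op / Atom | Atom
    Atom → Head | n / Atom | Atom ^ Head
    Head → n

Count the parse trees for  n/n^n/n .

3

Parse trees for n/n^n/n:
  [Op [Op [Op [Atom [Head n]]] / [Atom [Atom [Head n]] ^ [Head n]]] / [Atom [Head n]]]
  [Op [Op [Atom n / [Atom [Atom [Head n]] ^ [Head n]]]] / [Atom [Head n]]]
  [Op [Op [Atom [Atom n / [Atom [Head n]]] ^ [Head n]]] / [Atom [Head n]]]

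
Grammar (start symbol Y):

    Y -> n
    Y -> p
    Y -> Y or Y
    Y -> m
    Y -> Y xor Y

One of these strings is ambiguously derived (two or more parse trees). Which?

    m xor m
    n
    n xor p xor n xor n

n xor p xor n xor n

m xor m: 1 tree
n: 1 tree
n xor p xor n xor n: 5 trees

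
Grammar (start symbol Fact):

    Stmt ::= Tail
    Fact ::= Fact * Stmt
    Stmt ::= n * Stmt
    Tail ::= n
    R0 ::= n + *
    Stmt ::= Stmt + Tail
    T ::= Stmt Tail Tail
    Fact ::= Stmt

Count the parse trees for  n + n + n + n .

1

Parse trees for n + n + n + n:
  [Fact [Stmt [Stmt [Stmt [Stmt [Tail n]] + [Tail n]] + [Tail n]] + [Tail n]]]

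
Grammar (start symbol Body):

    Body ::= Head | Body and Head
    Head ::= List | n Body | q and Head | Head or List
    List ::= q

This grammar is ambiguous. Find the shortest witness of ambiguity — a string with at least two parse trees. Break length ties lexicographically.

q and q

length 1: no string has ≥2 trees
length 2: no string has ≥2 trees
length 3: q and q has 2 parse trees

Two derivations of q and q:
  Body ⇒ Head ⇒ q and Head ⇒ q and List ⇒ q and q
  Body ⇒ Body and Head ⇒ Head and Head ⇒ List and Head ⇒ q and Head ⇒ q and List ⇒ q and q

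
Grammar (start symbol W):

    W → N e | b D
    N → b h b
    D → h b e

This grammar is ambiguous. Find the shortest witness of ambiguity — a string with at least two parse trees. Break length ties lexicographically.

b h b e

length 4: b h b e has 2 parse trees

Two derivations of b h b e:
  W ⇒ N e ⇒ b h b e
  W ⇒ b D ⇒ b h b e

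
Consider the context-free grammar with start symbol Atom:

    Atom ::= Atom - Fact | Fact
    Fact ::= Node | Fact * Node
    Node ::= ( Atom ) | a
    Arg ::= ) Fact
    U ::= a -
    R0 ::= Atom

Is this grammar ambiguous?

Unambiguous

Only Atom, Fact, Node are reachable from Atom; ignoring the rest: The grammar is stratified — Atom handles '-' (left-recursive), Fact handles '*', Node atoms. Each operator has a fixed associativity and precedence level, so every string has one parse.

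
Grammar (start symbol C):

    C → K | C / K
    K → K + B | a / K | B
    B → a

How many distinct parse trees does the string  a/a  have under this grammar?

2

Parse trees for a/a:
  [C [K a / [K [B a]]]]
  [C [C [K [B a]]] / [K [B a]]]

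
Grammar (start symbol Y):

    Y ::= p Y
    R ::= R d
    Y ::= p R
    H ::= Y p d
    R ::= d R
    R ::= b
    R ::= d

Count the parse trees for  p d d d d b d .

5

Parse trees for p d d d d b d:
  [Y p [R [R d [R d [R d [R d [R b]]]]] d]]
  [Y p [R d [R [R d [R d [R d [R b]]]] d]]]
  [Y p [R d [R d [R [R d [R d [R b]]] d]]]]
  [Y p [R d [R d [R d [R [R d [R b]] d]]]]]
  [Y p [R d [R d [R d [R d [R [R b] d]]]]]]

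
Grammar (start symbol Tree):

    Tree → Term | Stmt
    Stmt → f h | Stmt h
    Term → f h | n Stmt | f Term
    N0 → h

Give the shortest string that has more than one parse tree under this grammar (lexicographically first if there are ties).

length 2: f h has 2 parse trees

Two derivations of f h:
  Tree ⇒ Term ⇒ f h
  Tree ⇒ Stmt ⇒ f h

f h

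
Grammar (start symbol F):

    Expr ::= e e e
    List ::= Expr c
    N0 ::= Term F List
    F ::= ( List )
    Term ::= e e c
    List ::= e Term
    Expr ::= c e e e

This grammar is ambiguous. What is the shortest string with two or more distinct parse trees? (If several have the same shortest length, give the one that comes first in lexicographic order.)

( e e e c )

length 6: ( e e e c ) has 2 parse trees

Two derivations of ( e e e c ):
  F ⇒ ( List ) ⇒ ( Expr c ) ⇒ ( e e e c )
  F ⇒ ( List ) ⇒ ( e Term ) ⇒ ( e e e c )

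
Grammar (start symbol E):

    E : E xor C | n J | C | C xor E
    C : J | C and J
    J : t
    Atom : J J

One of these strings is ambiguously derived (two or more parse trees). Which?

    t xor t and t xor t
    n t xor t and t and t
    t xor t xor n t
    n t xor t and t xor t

t xor t and t xor t

t xor t and t xor t: 4 trees
n t xor t and t and t: 1 tree
t xor t xor n t: 1 tree
n t xor t and t xor t: 1 tree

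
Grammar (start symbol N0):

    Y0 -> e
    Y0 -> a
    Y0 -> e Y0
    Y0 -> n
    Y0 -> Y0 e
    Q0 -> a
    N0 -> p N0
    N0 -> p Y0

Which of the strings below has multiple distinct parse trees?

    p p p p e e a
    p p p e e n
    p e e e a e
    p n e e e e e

p e e e a e

p p p p e e a: 1 tree
p p p e e n: 1 tree
p e e e a e: 4 trees
p n e e e e e: 1 tree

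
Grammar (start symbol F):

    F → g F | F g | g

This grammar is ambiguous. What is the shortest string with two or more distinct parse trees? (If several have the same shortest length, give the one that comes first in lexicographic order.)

length 1: no string has ≥2 trees
length 2: g g has 2 parse trees

Two derivations of g g:
  F ⇒ g F ⇒ g g
  F ⇒ F g ⇒ g g

g g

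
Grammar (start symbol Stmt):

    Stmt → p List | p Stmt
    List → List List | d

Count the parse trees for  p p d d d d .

Parse trees for p p d d d d:
  [Stmt p [Stmt p [List [List d] [List [List d] [List [List d] [List d]]]]]]
  [Stmt p [Stmt p [List [List d] [List [List [List d] [List d]] [List d]]]]]
  [Stmt p [Stmt p [List [List [List d] [List d]] [List [List d] [List d]]]]]
  [Stmt p [Stmt p [List [List [List d] [List [List d] [List d]]] [List d]]]]
  [Stmt p [Stmt p [List [List [List [List d] [List d]] [List d]] [List d]]]]

5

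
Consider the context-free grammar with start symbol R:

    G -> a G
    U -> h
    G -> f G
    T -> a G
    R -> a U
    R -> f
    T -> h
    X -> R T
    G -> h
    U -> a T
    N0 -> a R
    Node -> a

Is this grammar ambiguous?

(X, N0, Node are unreachable from R, so their rules don't affect L(R).) The reachable rules are right-linear with at most one rule per (nonterminal, next-terminal) pair. Each input token forces the next rule, so parsing is deterministic.

Unambiguous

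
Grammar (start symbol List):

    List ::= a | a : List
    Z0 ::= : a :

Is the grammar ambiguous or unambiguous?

Unambiguous

(Z0 is unreachable from List, so its rules don't affect L(List).) Right-recursive list with a separator: after each atom, whether the separator follows determines the rule. One parse per string.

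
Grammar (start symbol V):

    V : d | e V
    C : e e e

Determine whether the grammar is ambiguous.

Unambiguous

(C is unreachable from V, so its rules don't affect L(V).) Each reachable nonterminal has at most one production per leading terminal, and all productions are right-linear; the derivation is determined token-by-token.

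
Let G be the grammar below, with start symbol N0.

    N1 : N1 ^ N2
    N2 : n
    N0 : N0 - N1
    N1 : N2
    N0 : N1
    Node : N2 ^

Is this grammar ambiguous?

Only N0, N1, N2 are reachable from N0; ignoring the rest: N0 → N0 - N1 | N1  ;  N1 → N1 ^ N2 | N2  — a left-associative chain with N2 at the bottom. Each string factors uniquely by precedence.

Unambiguous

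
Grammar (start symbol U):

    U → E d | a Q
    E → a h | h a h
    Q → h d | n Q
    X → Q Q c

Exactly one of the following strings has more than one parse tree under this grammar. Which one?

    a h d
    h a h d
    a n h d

a h d

a h d: 2 trees
h a h d: 1 tree
a n h d: 1 tree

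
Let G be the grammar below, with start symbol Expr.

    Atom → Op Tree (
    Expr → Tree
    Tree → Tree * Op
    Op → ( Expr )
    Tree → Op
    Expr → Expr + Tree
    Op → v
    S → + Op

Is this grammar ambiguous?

Unambiguous

Only Expr, Tree, Op are reachable from Expr; ignoring the rest: The grammar is stratified — Expr handles '+' (left-recursive), Tree handles '*', Op atoms. Each operator has a fixed associativity and precedence level, so every string has one parse.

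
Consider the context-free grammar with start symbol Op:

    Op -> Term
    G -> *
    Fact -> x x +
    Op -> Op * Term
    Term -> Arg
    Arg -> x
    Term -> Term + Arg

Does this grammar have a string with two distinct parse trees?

Unambiguous

(Fact, G are unreachable from Op, so their rules don't affect L(Op).) This is a standard precedence ladder (Op over Term over Arg), with each level left-recursive on its own operator ('*' at Op, '+' at Term). That structure is LR(1), hence unambiguous.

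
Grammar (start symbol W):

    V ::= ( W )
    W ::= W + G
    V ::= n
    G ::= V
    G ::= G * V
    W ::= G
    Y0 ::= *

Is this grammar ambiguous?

Unambiguous

Only W, G, V are reachable from W; ignoring the rest: This is a standard precedence ladder (W over G over V), with each level left-recursive on its own operator ('+' at W, '*' at G). That structure is LR(1), hence unambiguous.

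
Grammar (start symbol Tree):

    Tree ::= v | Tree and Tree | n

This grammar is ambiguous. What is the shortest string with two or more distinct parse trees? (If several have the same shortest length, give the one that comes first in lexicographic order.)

length 1: no string has ≥2 trees
length 3: no string has ≥2 trees
length 5: n and n and n has 2 parse trees

Two derivations of n and n and n:
  Tree ⇒ Tree and Tree ⇒ Tree and Tree and Tree ⇒ n and Tree and Tree ⇒ n and n and Tree ⇒ n and n and n
  Tree ⇒ Tree and Tree ⇒ n and Tree ⇒ n and Tree and Tree ⇒ n and n and Tree ⇒ n and n and n

n and n and n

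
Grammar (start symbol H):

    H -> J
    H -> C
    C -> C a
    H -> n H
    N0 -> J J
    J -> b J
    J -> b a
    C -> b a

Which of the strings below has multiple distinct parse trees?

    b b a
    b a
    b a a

b a

b b a: 1 tree
b a: 2 trees
b a a: 1 tree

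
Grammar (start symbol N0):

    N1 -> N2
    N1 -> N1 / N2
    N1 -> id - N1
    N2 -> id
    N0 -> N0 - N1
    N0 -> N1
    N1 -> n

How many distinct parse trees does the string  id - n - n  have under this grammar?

2

Parse trees for id - n - n:
  [N0 [N0 [N0 [N1 [N2 id]]] - [N1 n]] - [N1 n]]
  [N0 [N0 [N1 id - [N1 n]]] - [N1 n]]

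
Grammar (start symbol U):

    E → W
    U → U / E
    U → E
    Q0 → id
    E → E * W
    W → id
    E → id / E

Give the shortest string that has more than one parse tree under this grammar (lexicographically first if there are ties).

length 1: no string has ≥2 trees
length 3: id / id has 2 parse trees

Two derivations of id / id:
  U ⇒ U / E ⇒ E / E ⇒ W / E ⇒ id / E ⇒ id / W ⇒ id / id
  U ⇒ E ⇒ id / E ⇒ id / W ⇒ id / id

id / id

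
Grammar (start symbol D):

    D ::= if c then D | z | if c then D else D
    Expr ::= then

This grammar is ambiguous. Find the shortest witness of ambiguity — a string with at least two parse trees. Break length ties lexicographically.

length 1: no string has ≥2 trees
length 4: no string has ≥2 trees
length 6: no string has ≥2 trees
length 7: no string has ≥2 trees
length 9: if c then if c then z else z has 2 parse trees

Two derivations of if c then if c then z else z:
  D ⇒ if c then D ⇒ if c then if c then D else D ⇒ if c then if c then z else D ⇒ if c then if c then z else z
  D ⇒ if c then D else D ⇒ if c then if c then D else D ⇒ if c then if c then z else D ⇒ if c then if c then z else z

if c then if c then z else z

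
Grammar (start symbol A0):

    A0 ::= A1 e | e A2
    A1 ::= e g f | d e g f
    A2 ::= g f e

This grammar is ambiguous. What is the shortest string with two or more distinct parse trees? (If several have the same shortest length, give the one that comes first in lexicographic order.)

e g f e

length 4: e g f e has 2 parse trees

Two derivations of e g f e:
  A0 ⇒ A1 e ⇒ e g f e
  A0 ⇒ e A2 ⇒ e g f e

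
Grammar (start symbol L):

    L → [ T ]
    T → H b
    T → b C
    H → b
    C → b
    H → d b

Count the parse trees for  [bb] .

2

Parse trees for [bb]:
  [L [ [T [H b] b] ]]
  [L [ [T b [C b]] ]]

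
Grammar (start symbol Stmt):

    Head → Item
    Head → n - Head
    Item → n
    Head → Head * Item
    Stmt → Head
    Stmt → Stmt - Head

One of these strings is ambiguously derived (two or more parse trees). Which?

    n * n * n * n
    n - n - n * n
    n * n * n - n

n - n - n * n

n * n * n * n: 1 tree
n - n - n * n: 7 trees
n * n * n - n: 1 tree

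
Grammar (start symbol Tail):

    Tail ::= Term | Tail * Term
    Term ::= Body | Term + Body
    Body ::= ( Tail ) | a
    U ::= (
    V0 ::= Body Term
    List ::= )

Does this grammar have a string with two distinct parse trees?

(U, V0, List are unreachable from Tail, so their rules don't affect L(Tail).) The grammar is stratified — Tail handles '*' (left-recursive), Term handles '+', Body atoms. Each operator has a fixed associativity and precedence level, so every string has one parse.

Unambiguous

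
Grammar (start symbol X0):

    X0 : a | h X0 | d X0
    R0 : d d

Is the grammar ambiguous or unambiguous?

Unambiguous

Only X0 is reachable from X0; ignoring the rest: The reachable rules are right-linear with at most one rule per (nonterminal, next-terminal) pair. Each input token forces the next rule, so parsing is deterministic.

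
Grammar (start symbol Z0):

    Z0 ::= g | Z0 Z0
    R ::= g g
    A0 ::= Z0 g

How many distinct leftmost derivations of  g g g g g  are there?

14

Parse trees for g g g g g (showing first 6 of 14):
  [Z0 [Z0 g] [Z0 [Z0 g] [Z0 [Z0 g] [Z0 [Z0 g] [Z0 g]]]]]
  [Z0 [Z0 g] [Z0 [Z0 g] [Z0 [Z0 [Z0 g] [Z0 g]] [Z0 g]]]]
  [Z0 [Z0 g] [Z0 [Z0 [Z0 g] [Z0 g]] [Z0 [Z0 g] [Z0 g]]]]
  [Z0 [Z0 g] [Z0 [Z0 [Z0 g] [Z0 [Z0 g] [Z0 g]]] [Z0 g]]]
  [Z0 [Z0 g] [Z0 [Z0 [Z0 [Z0 g] [Z0 g]] [Z0 g]] [Z0 g]]]
  [Z0 [Z0 [Z0 g] [Z0 g]] [Z0 [Z0 g] [Z0 [Z0 g] [Z0 g]]]]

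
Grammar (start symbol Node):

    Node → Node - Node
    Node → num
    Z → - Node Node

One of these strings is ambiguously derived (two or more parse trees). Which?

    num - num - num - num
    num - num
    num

num - num - num - num

num - num - num - num: 5 trees
num - num: 1 tree
num: 1 tree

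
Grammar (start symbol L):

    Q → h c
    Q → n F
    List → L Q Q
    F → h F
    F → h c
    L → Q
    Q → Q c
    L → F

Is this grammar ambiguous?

Witness: h c

Derivation 1: L ⇒ Q ⇒ h c
Derivation 2: L ⇒ F ⇒ h c

Two distinct leftmost derivations for the same string.

Ambiguous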